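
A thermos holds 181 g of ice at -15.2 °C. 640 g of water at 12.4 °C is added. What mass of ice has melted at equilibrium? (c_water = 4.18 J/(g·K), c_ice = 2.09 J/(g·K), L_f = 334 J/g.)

m_melted ≈ 82.1 g

Cooling the water to 0 °C releases 640×4.18×12.4 = 33172 J.
Of that, 181×2.09×15.2 = 5750 J goes to bring the ice to 0 °C, leaving 27422 J.
Fully melting the ice requires m_ice L_f = 181×334 = 60454 J.
27422 J < 60454 J, so only part of the ice melts and the system sits at 0 °C.
Mass melted = 27422/334 ≈ 82.1 g.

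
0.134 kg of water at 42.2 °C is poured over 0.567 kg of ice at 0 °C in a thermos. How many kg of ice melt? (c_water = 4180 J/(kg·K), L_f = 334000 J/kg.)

Heat available from the water dropping to 0 °C: 0.134·4180·42.2 = 23637 J.
Melting all 0.567 kg of ice would need 0.567·334000 = 189378 J.
That's not enough to melt it all — equilibrium is at 0 °C with ice remaining.
m_melt = 23637 / L_f = 0.07077 kg.

m_melted ≈ 0.0708 kg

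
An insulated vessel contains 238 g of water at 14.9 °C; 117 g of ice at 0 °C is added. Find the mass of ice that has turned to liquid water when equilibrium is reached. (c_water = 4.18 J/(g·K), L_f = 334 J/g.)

m_melted ≈ 44.4 g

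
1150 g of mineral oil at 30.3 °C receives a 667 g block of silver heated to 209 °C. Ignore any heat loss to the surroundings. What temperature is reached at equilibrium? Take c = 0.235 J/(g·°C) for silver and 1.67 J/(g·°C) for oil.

T_f is the heat-capacity-weighted average of the initial temperatures:
T_f = (156.75×209 + 1920.5×30.3) / (156.75 + 1920.5)
    = 90951 / 2077.2 ≈ 43.78 °C

T_f ≈ 43.8 °C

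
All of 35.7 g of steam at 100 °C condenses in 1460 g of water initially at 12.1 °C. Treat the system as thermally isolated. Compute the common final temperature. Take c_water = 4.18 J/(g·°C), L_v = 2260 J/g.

T_f ≈ 27.1 °C

Heat gained plus heat lost sum to zero:
latent heat released on condensation: 35.7×2260 = 80682
  condensate cools 100→T: 35.7×4.18×(T − 100) = 149.23(T − 100)
  original water: 6102.8(T − 12.1)
6252 T = 80682 + 14923 + 73844 = 169448
T ≈ 27.10 °C (< 100 °C, so full condensation is consistent).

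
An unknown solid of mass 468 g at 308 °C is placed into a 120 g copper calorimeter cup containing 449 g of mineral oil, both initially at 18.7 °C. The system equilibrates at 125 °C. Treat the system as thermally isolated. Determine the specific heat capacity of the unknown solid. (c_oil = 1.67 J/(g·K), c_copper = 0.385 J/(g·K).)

c ≈ 0.988 J/(g·K)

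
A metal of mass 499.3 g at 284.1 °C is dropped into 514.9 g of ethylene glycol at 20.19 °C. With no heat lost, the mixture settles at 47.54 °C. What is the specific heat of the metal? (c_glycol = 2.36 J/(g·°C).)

c ≈ 0.281 J/(g·°C)

Setting the total heat transfer to zero:
499.3×c×(47.54 − 284.1) + 514.9×2.36×(47.54 − 20.19) = 0
-118114 c = -33235
c = -33235/-118114 ≈ 0.2814 J/(g·°C)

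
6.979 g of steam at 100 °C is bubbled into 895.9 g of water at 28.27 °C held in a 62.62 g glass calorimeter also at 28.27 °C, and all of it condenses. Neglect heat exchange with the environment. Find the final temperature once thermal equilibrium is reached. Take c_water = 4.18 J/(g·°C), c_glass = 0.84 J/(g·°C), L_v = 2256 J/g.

Setting the total heat transfer to zero:
condense steam: −6.979·2256 = −15745
  condensed water 100 °C→T: 29.17(T − 100)
  original water: 3744.9(T − 28.27)
  cup: 52.6(T − 28.27)
3826.6 T = 15745 + 2917.2 + 107354 = 126016
T ≈ 32.93 °C — below 100 °C, confirming all the steam condensed.

T_f ≈ 32.9 °C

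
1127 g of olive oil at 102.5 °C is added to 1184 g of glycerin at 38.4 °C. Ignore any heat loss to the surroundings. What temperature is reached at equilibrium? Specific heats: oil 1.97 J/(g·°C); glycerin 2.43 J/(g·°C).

Conservation of energy gives ΣQ = 0:
1127*1.97*(T − 102.5) + 1184*2.43*(T − 38.4) = 0
(2220.2 + 2877.1) T = 2220.2*102.5 + 2877.1*38.4
T ≈ 66.32 °C

T_f ≈ 66.3 °C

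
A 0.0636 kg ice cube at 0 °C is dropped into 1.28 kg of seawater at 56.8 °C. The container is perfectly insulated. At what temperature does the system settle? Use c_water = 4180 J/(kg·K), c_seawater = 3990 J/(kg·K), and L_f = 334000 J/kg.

Setting the total heat transfer to zero:
fusion: m_ice L_f = 0.0636×334000 = 21242
  warm the meltwater: 265.85 T
  seawater cools: 1.28×3990×(T − 56.8) = 5107.2(T − 56.8)
5373 T = 290089 − 21242 = 268847
T ≈ 50.04 °C. Since T > 0 °C, the all-ice-melts assumption holds.

T_f ≈ 50.0 °C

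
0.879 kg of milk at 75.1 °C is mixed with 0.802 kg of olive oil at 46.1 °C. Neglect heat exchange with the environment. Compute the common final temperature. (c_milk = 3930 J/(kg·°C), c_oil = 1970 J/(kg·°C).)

T_f ≈ 66.0 °C

Conservation of energy gives ΣQ = 0:
0.879×3930×(T − 75.1) + 0.802×1970×(T − 46.1) = 0
3454.5(T − 75.1) + 1579.9(T − 46.1) = 0
(3454.5 + 1579.9) T = 3454.5×75.1 + 1579.9×46.1
T = 332266 / 5034.4 = 66 °C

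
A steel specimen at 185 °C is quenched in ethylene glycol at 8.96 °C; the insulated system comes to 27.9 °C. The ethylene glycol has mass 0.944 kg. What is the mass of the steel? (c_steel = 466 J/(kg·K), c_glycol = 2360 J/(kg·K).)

|Q_steel| = |Q_glycol|:
m×466×(185 − 27.9) = 0.944×2360×(27.9 − 8.96)
73209 m = 42195  ⇒  m ≈ 0.5764 kg

m ≈ 0.576 kg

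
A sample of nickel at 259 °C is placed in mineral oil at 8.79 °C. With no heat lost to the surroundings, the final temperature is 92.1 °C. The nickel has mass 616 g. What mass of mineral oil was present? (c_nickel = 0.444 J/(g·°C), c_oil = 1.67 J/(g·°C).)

Heat lost by the nickel = heat gained by the oil:
616×0.444×(259 − 92.1) = m×1.67×(92.1 − 8.79)
139.13 m = 45648  ⇒  m ≈ 328.1 g

m ≈ 328 g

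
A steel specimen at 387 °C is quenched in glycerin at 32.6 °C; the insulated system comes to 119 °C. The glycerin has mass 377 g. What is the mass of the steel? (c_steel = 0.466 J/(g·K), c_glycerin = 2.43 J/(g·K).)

Heat gained plus heat lost sum to zero:
m·0.466·(119 − 387) + 377·2.43·(119 − 32.6) = 0
-124.89 m = -79152
m = -79152/-124.89 ≈ 633.8 g

m ≈ 634 g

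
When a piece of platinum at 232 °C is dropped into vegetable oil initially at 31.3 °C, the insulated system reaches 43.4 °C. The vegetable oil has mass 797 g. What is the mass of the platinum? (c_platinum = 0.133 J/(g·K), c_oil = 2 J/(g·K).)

Let T be the final temperature. ΣQ_i = 0:
m×0.133×(43.4 − 232) + 797×2×(43.4 − 31.3) = 0
-25.08 m = -19287
m = -19287/-25.08 ≈ 768.9 g

m ≈ 769 g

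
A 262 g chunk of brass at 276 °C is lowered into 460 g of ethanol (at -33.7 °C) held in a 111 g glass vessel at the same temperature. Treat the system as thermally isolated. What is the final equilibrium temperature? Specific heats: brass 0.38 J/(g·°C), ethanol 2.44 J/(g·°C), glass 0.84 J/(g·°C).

Taking heat into each body as positive, Σ m c ΔT = 0:
262*0.38*(T − 276) + 460*2.44*(T − (-33.7)) + 111*0.84*(T − (-33.7)) = 0
99.56(T − 276) + 1122.4(T − (-33.7)) + 93.24(T − (-33.7)) = 0
(99.56 + 1122.4 + 93.24) T = 99.56*276 + 1122.4*(-33.7) + 93.24*(-33.7)
T ≈ -10.26 °C

T_f ≈ -10.3 °C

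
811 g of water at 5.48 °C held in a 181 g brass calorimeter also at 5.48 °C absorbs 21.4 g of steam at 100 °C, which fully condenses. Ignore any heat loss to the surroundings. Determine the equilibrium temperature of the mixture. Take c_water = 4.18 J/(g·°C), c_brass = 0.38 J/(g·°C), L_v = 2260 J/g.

T_f ≈ 21.5 °C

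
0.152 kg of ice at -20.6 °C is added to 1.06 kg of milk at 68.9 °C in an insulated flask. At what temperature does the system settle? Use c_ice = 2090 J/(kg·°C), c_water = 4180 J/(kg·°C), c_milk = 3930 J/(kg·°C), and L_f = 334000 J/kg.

T_f ≈ 47.8 °C

Taking heat into each body as positive, Σ m c ΔT = 0:
ice -20.6→0 °C: 0.152·2090·20.6 = 6544.2; melt ice: 0.152·334000 = 50768; meltwater 0→T: 0.152·4180·T = 635.36 T; milk cools: 1.06·3930·(T − 68.9) = 4165.8(T − 68.9)
4801.2 T = 287024 − 57312 = 229711
T ≈ 47.84 °C. Since T > 0 °C, the all-ice-melts assumption holds.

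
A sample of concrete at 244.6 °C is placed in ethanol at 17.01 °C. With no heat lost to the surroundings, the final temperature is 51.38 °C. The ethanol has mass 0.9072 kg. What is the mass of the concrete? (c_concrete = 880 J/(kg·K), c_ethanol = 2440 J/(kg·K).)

Heat lost by the concrete = heat gained by the ethanol:
m×880×(244.6 − 51.38) = 0.9072×2440×(51.38 − 17.01)
170034 m = 76080  ⇒  m ≈ 0.4474 kg

m ≈ 0.447 kg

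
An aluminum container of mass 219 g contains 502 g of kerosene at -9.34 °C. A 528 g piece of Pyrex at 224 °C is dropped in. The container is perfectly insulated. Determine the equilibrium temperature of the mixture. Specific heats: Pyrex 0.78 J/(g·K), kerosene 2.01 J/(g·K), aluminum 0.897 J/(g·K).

T_f ≈ 50.1 °C

Net heat exchanged in the isolated system is zero:
528*0.78*(T − 224) + 502*2.01*(T − (-9.34)) + 219*0.897*(T − (-9.34)) = 0
411.84(T − 224) + 1009(T − (-9.34)) + 196.44(T − (-9.34)) = 0
1617.3 T = 80993
T ≈ 50.08 °C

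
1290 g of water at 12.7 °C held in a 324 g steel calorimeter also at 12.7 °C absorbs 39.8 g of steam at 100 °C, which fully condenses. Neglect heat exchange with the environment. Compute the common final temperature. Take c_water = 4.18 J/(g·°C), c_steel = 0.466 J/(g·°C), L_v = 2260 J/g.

Taking heat into each body as positive, Σ m c ΔT = 0:
steam→water at 100 °C releases m L_v = 39.8×2260 = 89948; condensate cools 100→T: 39.8×4.18×(T − 100) = 166.36(T − 100); water warms: 1290×4.18×(T − 12.7) = 5392.2(T − 12.7); cup: 150.98(T − 12.7)
5709.5 T = 89948 + 16636 + 70398 = 176983
T ≈ 31.00 °C — below 100 °C, confirming all the steam condensed.

T_f ≈ 31.0 °C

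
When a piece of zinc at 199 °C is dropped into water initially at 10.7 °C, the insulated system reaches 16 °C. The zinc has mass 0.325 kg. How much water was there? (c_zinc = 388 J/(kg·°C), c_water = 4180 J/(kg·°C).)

m ≈ 1.04 kg

|Q_zinc| = |Q_water|:
0.325×388×(199 − 16) = m×4180×(16 − 10.7)
22154 m = 23076  ⇒  m ≈ 1.042 kg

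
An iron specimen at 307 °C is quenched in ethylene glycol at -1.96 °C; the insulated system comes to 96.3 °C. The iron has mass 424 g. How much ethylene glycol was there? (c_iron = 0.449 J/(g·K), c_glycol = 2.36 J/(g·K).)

m ≈ 173 g

Heat lost by the iron = heat gained by the glycol:
424·0.449·(307 − 96.3) = m·2.36·(96.3 − (-1.96))
231.89 m = 40112  ⇒  m ≈ 173 g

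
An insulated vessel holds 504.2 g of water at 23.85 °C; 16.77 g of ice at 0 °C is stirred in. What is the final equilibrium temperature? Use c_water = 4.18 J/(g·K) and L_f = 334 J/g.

Taking heat into each body as positive, Σ m c ΔT = 0:
fusion: m_ice L_f = 16.77×334 = 5601.2
  meltwater 0→T: 16.77×4.18×T = 70.1 T
  water cools: 504.2×4.18×(T − 23.85) = 2107.6(T − 23.85)
2177.7 T = 50265 − 5601.2 = 44664
T ≈ 20.51 °C. Since T > 0 °C, the all-ice-melts assumption holds.

T_f ≈ 20.5 °C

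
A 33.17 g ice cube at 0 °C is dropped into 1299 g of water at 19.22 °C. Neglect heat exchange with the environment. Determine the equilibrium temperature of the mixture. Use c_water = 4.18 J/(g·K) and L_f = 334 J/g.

T_f ≈ 16.8 °C

Sum of m c ΔT and latent-heat terms is zero:
melt ice: 33.17·334 = 11079; meltwater 0→T: 33.17·4.18·T = 138.65 T; water cools: 1299·4.18·(T − 19.22) = 5429.8(T − 19.22)
5568.5 T = 104361 − 11079 = 93282
T ≈ 16.75 °C (positive, so assuming full melt was valid).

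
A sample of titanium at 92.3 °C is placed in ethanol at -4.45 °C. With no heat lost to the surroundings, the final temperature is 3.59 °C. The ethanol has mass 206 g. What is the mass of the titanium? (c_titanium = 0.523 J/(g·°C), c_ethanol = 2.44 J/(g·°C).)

Conservation of energy gives ΣQ = 0:
m·0.523·(3.59 − 92.3) + 206·2.44·(3.59 − (-4.45)) = 0
-46.4 m = -4041.2
m = -4041.2/-46.4 ≈ 87.1 g

m ≈ 87.1 g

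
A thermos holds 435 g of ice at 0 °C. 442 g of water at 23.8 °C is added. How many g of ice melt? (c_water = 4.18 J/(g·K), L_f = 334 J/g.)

m_melted ≈ 132 g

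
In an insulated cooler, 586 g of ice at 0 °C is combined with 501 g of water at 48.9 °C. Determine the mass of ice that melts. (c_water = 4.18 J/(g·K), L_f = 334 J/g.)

m_melted ≈ 307 g

Heat available from the water dropping to 0 °C: 501·4.18·48.9 = 102405 J.
Fully melting the ice requires m_ice L_f = 586·334 = 195724 J.
102405 J < 195724 J, so only part of the ice melts and the system sits at 0 °C.
m_melted·334 = 102405  ⇒  m_melted ≈ 306.6 g.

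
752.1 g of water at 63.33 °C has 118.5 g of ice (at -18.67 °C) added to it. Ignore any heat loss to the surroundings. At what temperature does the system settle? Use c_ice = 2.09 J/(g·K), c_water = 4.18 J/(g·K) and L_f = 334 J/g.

Energy conservation, ΣQ = 0:
ice -18.67→0 °C: 118.5×2.09×18.67 = 4623.9
  latent heat to melt: 118.5×334 = 39579
  meltwater 0→T: 118.5×4.18×T = 495.33 T
  water: 3143.8(T − 63.33)
3639.1 T = 199095 − 44203 = 154893
T ≈ 42.56 °C (positive, so assuming full melt was valid).

T_f ≈ 42.6 °C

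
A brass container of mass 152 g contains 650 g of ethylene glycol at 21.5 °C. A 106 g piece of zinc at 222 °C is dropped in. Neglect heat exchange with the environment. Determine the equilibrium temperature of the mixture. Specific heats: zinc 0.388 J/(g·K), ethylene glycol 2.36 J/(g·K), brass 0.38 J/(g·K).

T_f ≈ 26.6 °C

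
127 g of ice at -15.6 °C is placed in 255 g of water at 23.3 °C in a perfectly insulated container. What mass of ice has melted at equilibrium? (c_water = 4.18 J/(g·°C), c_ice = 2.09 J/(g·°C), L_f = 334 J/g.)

m_melted ≈ 62 g

Heat available from the water dropping to 0 °C: 255·4.18·23.3 = 24835 J.
Of that, 127·2.09·15.6 = 4140.7 J goes to bring the ice to 0 °C, leaving 20695 J.
Melting all 127 g of ice would need 127·334 = 42418 J.
That's not enough to melt it all — equilibrium is at 0 °C with ice remaining.
m_melted·334 = 20695  ⇒  m_melted ≈ 61.96 g.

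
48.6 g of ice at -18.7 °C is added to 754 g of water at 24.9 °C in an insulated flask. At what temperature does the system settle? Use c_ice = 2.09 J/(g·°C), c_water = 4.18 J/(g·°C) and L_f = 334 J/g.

T_f ≈ 18.0 °C

Heat gained plus heat lost sum to zero:
warm ice to 0 °C: 48.6·2.09·(0 − (-18.7)) = 1899.4; fusion: m_ice L_f = 48.6·334 = 16232; warm the meltwater: 203.15 T; water: 3151.7(T − 24.9)
3354.9 T = 78478 − 18132 = 60346
T ≈ 17.99 °C. Since T > 0 °C, the all-ice-melts assumption holds.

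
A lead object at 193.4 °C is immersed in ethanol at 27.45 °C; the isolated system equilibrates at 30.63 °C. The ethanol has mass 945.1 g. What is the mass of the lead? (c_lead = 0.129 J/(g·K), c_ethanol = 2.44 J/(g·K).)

m ≈ 349 g

Heat lost by the lead = heat gained by the ethanol:
m·0.129·(193.4 − 30.63) = 945.1·2.44·(30.63 − 27.45)
21 m = 7333.2  ⇒  m ≈ 349.2 g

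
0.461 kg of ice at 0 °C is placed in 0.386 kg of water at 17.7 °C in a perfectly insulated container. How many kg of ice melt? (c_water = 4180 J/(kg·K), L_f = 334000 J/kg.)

m_melted ≈ 0.0855 kg

Water can give up m c ΔT = 0.386×4180×17.7 = 28559 J before reaching 0 °C.
Fully melting the ice requires m_ice L_f = 0.461×334000 = 153974 J.
That's not enough to melt it all — equilibrium is at 0 °C with ice remaining.
Mass melted = 28559/334000 ≈ 0.0855 kg.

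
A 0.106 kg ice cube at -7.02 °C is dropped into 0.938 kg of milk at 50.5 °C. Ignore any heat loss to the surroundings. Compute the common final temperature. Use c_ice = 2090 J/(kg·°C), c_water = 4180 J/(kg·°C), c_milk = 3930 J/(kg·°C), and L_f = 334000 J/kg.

T_f ≈ 36.1 °C

Heat gained plus heat lost sum to zero:
warm ice to 0 °C: 0.106·2090·(0 − (-7.02)) = 1555.2
  latent heat to melt: 0.106·334000 = 35404
  meltwater 0→T: 0.106·4180·T = 443.08 T
  milk cools: 0.938·3930·(T − 50.5) = 3686.3(T − 50.5)
4129.4 T = 186160 − 36959 = 149201
T ≈ 36.13 °C — above 0 °C, consistent with complete melting.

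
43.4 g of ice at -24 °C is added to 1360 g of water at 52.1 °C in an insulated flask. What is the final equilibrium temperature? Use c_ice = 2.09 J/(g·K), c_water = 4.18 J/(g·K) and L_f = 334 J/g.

T_f ≈ 47.6 °C

Heat gained plus heat lost sum to zero:
warm ice to 0 °C: 43.4·2.09·(0 − (-24)) = 2176.9; fusion: m_ice L_f = 43.4·334 = 14496; warm the meltwater: 181.41 T; water: 5684.8(T − 52.1)
5866.2 T = 296178 − 16673 = 279506
T ≈ 47.65 °C (positive, so assuming full melt was valid).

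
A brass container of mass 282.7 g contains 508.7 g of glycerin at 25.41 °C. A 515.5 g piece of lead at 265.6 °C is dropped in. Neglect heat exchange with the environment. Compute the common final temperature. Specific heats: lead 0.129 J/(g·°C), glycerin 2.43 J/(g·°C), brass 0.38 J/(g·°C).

T_f ≈ 36.7 °C

Heat gained plus heat lost sum to zero:
515.5×0.129×(T − 265.6) + 508.7×2.43×(T − 25.41) + 282.7×0.38×(T − 25.41) = 0
66.5(T − 265.6) + 1236.1(T − 25.41) + 107.43(T − 25.41) = 0
1410.1 T = 51802
T = 51802/1410.1 ≈ 36.74 °C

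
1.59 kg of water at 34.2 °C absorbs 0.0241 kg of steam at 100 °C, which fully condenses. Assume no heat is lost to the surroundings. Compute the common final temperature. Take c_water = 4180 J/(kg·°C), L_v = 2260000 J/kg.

T_f ≈ 43.3 °C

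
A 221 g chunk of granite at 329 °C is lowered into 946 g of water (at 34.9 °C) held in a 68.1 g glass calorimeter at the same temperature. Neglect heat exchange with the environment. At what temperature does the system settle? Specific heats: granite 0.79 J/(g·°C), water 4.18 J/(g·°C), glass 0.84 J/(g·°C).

T_f ≈ 47.2 °C

With ΣQ=0 the equilibrium temperature is the m·c-weighted mean:
T_f = (174.59·329 + 3954.3·34.9 + 57.2·34.9) / (174.59 + 3954.3 + 57.2)
    = 197441 / 4186.1 ≈ 47.17 °C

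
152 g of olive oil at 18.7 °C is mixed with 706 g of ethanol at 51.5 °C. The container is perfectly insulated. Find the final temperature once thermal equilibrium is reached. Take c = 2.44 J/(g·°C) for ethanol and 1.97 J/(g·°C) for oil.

Setting the total heat transfer to zero:
706×2.44×(T − 51.5) + 152×1.97×(T − 18.7) = 0
(1722.6 + 299.44) T = 1722.6×51.5 + 299.44×18.7
T ≈ 46.64 °C

T_f ≈ 46.6 °C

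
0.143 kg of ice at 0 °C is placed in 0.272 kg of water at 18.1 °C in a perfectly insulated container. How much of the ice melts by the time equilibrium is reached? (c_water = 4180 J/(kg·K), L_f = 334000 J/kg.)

m_melted ≈ 0.0616 kg

Heat available from the water dropping to 0 °C: 0.272×4180×18.1 = 20579 J.
To melt every bit of ice: 0.143×334000 = 47762 J.
That's not enough to melt it all — equilibrium is at 0 °C with ice remaining.
Mass melted = 20579/334000 ≈ 0.06161 kg.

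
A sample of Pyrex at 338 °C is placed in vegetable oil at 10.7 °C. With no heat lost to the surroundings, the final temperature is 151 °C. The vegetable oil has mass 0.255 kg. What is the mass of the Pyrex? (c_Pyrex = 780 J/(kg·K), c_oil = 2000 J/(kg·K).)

m ≈ 0.491 kg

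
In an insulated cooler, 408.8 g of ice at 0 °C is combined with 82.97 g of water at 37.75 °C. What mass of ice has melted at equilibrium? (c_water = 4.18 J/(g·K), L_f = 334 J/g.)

m_melted ≈ 39.2 g

Cooling the water to 0 °C releases 82.97·4.18·37.75 = 13092 J.
Melting all 408.8 g of ice would need 408.8·334 = 136539 J.
Since 13092 < 136539 J, not all the ice melts; equilibrium is at 0 °C.
m_melt = 13092 / L_f = 39.2 g.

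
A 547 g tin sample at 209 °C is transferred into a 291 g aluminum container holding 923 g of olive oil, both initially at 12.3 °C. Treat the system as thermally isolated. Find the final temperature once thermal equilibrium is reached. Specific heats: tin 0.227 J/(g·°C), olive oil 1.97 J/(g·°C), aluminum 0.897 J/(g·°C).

T_f ≈ 23.4 °C

Energy conservation, ΣQ = 0:
547*0.227*(T − 209) + 923*1.97*(T − 12.3) + 291*0.897*(T − 12.3) = 0
124.17(T − 209) + 1818.3(T − 12.3) + 261.03(T − 12.3) = 0
(124.17 + 1818.3 + 261.03) T = 124.17*209 + 1818.3*12.3 + 261.03*12.3
T = 51527/2203.5 ≈ 23.38 °C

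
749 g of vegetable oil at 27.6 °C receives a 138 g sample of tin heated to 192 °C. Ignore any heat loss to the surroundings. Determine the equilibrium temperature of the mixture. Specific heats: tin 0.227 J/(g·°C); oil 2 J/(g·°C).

T_f ≈ 31.0 °C

Heat gained plus heat lost sum to zero:
138*0.227*(T − 192) + 749*2*(T − 27.6) = 0
1529.3 T = 47359
T = 47359 / 1529.3 = 31 °C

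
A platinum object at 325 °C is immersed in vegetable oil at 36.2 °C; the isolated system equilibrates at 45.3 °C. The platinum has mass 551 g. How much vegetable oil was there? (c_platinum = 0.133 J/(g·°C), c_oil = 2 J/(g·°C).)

Energy conservation, ΣQ = 0:
551·0.133·(45.3 − 325) + m·2·(45.3 − 36.2) = 0
18.2 m = 20497
m = 20497/18.2 ≈ 1126 g

m ≈ 1130 g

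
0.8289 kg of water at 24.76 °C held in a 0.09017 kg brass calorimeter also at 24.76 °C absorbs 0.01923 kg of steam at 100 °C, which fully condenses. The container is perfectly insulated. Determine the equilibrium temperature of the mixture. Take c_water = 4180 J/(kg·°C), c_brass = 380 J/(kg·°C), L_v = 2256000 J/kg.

T_f ≈ 38.6 °C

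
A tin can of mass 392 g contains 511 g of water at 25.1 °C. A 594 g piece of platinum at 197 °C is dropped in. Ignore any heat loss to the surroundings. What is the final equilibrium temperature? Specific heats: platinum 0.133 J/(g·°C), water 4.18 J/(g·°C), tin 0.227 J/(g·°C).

T_f ≈ 31.0 °C

Conservation of energy gives ΣQ = 0:
594×0.133×(T − 197) + 511×4.18×(T − 25.1) + 392×0.227×(T − 25.1) = 0
79(T − 197) + 2136(T − 25.1) + 88.98(T − 25.1) = 0
(79 + 2136 + 88.98) T = 79×197 + 2136×25.1 + 88.98×25.1
T ≈ 30.99 °C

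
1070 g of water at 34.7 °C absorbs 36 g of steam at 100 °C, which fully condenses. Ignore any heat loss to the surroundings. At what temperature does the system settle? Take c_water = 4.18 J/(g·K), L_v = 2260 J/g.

Heat gained plus heat lost sum to zero:
condense steam: −36×2260 = −81360; condensed water 100 °C→T: 150.48(T − 100); water warms: 1070×4.18×(T − 34.7) = 4472.6(T − 34.7)
4623.1 T = 81360 + 15048 + 155199 = 251607
T ≈ 54.42 °C (< 100 °C, so full condensation is consistent).

T_f ≈ 54.4 °C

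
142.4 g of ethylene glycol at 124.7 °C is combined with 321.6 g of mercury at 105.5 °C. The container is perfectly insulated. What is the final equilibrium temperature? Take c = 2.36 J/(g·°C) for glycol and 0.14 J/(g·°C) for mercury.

T_f ≈ 122.4 °C

Setting the total heat transfer to zero:
142.4·2.36·(T − 124.7) + 321.6·0.14·(T − 105.5) = 0
(336.06 + 45.02) T = 336.06·124.7 + 45.02·105.5
T = 46657 / 381.09 = 122 °C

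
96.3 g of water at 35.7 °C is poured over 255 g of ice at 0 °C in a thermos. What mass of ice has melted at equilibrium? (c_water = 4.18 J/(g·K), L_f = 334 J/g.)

Cooling the water to 0 °C releases 96.3×4.18×35.7 = 14370 J.
Melting all 255 g of ice would need 255×334 = 85170 J.
That's not enough to melt it all — equilibrium is at 0 °C with ice remaining.
m_melted×334 = 14370  ⇒  m_melted ≈ 43.03 g.

m_melted ≈ 43 g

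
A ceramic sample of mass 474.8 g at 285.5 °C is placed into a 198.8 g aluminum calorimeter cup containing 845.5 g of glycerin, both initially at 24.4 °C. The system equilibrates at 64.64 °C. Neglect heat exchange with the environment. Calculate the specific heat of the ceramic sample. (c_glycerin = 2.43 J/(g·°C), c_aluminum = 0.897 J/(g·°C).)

c ≈ 0.857 J/(g·°C)

Taking heat into each body as positive, Σ m c ΔT = 0:
474.8·c·(64.64 − 285.5) + 845.5·2.43·(64.64 − 24.4) + 198.8·0.897·(64.64 − 24.4) = 0
-104864 c = -89851
c = -89851/-104864 ≈ 0.8568 J/(g·°C)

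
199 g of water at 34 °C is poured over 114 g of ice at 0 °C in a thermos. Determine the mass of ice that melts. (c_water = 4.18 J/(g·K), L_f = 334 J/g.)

Cooling the water to 0 °C releases 199×4.18×34 = 28282 J.
To melt every bit of ice: 114×334 = 38076 J.
That's not enough to melt it all — equilibrium is at 0 °C with ice remaining.
m_melted×334 = 28282  ⇒  m_melted ≈ 84.68 g.

m_melted ≈ 84.7 g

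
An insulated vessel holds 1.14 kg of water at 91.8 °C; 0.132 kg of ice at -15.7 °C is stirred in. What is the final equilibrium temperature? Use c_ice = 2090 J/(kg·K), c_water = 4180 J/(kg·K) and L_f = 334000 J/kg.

Heat gained plus heat lost sum to zero:
ice -15.7→0 °C: 0.132·2090·15.7 = 4331.3
  fusion: m_ice L_f = 0.132·334000 = 44088
  meltwater 0→T: 0.132·4180·T = 551.76 T
  water cools: 1.14·4180·(T − 91.8) = 4765.2(T − 91.8)
5317 T = 437445 − 48419 = 389026
T ≈ 73.17 °C. Since T > 0 °C, the all-ice-melts assumption holds.

T_f ≈ 73.2 °C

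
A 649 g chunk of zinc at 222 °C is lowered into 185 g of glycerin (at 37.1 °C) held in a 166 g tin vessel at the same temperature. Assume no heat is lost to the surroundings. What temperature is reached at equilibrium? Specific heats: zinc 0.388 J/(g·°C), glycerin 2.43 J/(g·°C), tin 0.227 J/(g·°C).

Net heat exchanged in the isolated system is zero:
649×0.388×(T − 222) + 185×2.43×(T − 37.1) + 166×0.227×(T − 37.1) = 0
(251.81 + 449.55 + 37.68) T = 251.81×222 + 449.55×37.1 + 37.68×37.1
T = 73979/739.04 ≈ 100.10 °C

T_f ≈ 100.1 °C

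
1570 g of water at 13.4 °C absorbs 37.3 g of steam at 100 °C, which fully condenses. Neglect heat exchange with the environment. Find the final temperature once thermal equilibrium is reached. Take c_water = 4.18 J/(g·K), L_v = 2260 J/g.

Taking heat into each body as positive, Σ m c ΔT = 0:
latent heat released on condensation: 37.3×2260 = 84298; condensate cools 100→T: 37.3×4.18×(T − 100) = 155.91(T − 100); water warms: 1570×4.18×(T − 13.4) = 6562.6(T − 13.4)
6718.5 T = 84298 + 15591 + 87939 = 187828
T ≈ 27.96 °C (< 100 °C, so full condensation is consistent).

T_f ≈ 28.0 °C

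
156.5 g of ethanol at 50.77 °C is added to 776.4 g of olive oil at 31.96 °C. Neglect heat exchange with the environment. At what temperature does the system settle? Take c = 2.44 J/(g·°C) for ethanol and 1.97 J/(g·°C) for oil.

T_f ≈ 35.7 °C

Set heat shed by the hot body equal to heat absorbed by the cold body:
156.5*2.44*(50.77 − T) = 776.4*1.97*(T − 31.96)
381.86(50.77 − T) = 1529.5(T − 31.96)
1911.4 T = 68270  ⇒  T ≈ 35.72 °C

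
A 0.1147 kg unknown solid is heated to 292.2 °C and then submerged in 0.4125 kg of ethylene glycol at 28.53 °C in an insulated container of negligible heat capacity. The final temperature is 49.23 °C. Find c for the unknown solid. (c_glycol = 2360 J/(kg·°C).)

c ≈ 723 J/(kg·°C)

Heat lost by the unknown solid = heat gained by the glycol:
0.1147·c·(292.2 − 49.23) = 0.4125·2360·(49.23 − 28.53)
27.87 c = 20151  ⇒  c ≈ 723.1 J/(kg·°C)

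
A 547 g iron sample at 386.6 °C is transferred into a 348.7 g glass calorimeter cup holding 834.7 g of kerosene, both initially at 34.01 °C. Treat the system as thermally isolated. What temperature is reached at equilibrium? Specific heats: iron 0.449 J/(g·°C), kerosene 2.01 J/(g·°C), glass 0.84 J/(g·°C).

Net heat exchanged in the isolated system is zero:
547×0.449×(T − 386.6) + 834.7×2.01×(T − 34.01) + 348.7×0.84×(T − 34.01) = 0
245.6(T − 386.6) + 1677.7(T − 34.01) + 292.91(T − 34.01) = 0
2216.3 T = 161972
T ≈ 73.08 °C

T_f ≈ 73.1 °C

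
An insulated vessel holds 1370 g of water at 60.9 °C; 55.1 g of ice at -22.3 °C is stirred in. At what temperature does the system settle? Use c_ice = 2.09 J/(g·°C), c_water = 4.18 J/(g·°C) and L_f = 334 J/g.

T_f ≈ 55.0 °C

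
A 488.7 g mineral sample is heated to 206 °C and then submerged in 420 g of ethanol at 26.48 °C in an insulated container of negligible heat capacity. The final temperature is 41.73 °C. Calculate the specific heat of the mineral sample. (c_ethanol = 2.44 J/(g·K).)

Energy conservation, ΣQ = 0:
488.7×c×(41.73 − 206) + 420×2.44×(41.73 − 26.48) = 0
-80279 c = -15628
c = -15628/-80279 ≈ 0.1947 J/(g·K)

c ≈ 0.195 J/(g·K)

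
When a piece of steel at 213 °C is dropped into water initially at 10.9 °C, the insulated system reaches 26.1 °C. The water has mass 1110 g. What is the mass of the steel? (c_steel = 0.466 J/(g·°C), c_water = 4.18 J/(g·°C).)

Net heat exchanged in the isolated system is zero:
m·0.466·(26.1 − 213) + 1110·4.18·(26.1 − 10.9) = 0
-87.1 m = -70525
m = -70525/-87.1 ≈ 809.7 g

m ≈ 810 g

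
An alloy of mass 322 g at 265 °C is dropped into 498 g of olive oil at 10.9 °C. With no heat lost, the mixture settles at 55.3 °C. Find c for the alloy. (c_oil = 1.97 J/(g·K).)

c ≈ 0.645 J/(g·K)

Net heat exchanged in the isolated system is zero:
322·c·(55.3 − 265) + 498·1.97·(55.3 − 10.9) = 0
-67523 c = -43559
c = -43559/-67523 ≈ 0.6451 J/(g·K)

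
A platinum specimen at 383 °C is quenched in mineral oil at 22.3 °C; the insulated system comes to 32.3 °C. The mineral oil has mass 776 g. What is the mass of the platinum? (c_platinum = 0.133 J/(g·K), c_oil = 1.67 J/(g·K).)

Heat lost by the platinum = heat gained by the oil:
m·0.133·(383 − 32.3) = 776·1.67·(32.3 − 22.3)
46.64 m = 12959  ⇒  m ≈ 277.8 g

m ≈ 278 g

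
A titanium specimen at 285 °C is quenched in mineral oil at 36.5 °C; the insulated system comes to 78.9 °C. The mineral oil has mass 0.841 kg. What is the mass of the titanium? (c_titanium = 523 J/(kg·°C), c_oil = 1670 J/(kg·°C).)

Let T be the final temperature. ΣQ_i = 0:
m×523×(78.9 − 285) + 0.841×1670×(78.9 − 36.5) = 0
-107790 m = -59550
m = -59550/-107790 ≈ 0.5525 kg

m ≈ 0.552 kg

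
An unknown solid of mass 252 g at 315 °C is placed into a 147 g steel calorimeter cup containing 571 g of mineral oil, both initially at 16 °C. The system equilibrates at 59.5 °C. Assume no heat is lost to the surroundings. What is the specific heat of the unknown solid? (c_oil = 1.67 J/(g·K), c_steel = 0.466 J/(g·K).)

Taking heat into each body as positive, Σ m c ΔT = 0:
252×c×(59.5 − 315) + 571×1.67×(59.5 − 16) + 147×0.466×(59.5 − 16) = 0
-64386 c = -44460
c = -44460/-64386 ≈ 0.6905 J/(g·K)

c ≈ 0.691 J/(g·K)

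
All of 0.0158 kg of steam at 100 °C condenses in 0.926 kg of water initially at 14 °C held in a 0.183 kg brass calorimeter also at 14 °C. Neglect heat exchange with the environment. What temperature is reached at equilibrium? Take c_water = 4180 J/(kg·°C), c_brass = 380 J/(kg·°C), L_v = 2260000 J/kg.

T_f ≈ 24.3 °C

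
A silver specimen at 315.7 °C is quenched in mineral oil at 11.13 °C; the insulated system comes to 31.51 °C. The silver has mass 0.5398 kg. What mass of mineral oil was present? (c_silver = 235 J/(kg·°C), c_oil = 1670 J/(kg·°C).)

m ≈ 1.06 kg

Net heat exchanged in the isolated system is zero:
0.5398·235·(31.51 − 315.7) + m·1670·(31.51 − 11.13) = 0
34035 m = 36050
m = 36050/34035 ≈ 1.059 kg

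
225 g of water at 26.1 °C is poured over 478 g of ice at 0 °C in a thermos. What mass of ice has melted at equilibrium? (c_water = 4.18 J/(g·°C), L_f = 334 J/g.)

m_melted ≈ 73.5 g

Water can give up m c ΔT = 225×4.18×26.1 = 24547 J before reaching 0 °C.
Fully melting the ice requires m_ice L_f = 478×334 = 159652 J.
Since 24547 < 159652 J, not all the ice melts; equilibrium is at 0 °C.
Mass melted = 24547/334 ≈ 73.49 g.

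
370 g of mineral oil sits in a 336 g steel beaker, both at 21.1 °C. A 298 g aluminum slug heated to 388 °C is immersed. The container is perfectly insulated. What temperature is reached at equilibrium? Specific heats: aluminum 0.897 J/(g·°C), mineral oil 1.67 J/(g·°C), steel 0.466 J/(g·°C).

With ΣQ=0 the equilibrium temperature is the m·c-weighted mean:
T_f = (267.31*388 + 617.9*21.1 + 156.58*21.1) / (267.31 + 617.9 + 156.58)
    = 120056 / 1041.8 ≈ 115.24 °C

T_f ≈ 115.2 °C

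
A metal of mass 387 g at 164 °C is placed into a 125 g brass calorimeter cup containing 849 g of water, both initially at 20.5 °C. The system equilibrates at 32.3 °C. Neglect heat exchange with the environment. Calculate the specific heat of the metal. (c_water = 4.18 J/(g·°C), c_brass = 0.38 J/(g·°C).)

c ≈ 0.833 J/(g·°C)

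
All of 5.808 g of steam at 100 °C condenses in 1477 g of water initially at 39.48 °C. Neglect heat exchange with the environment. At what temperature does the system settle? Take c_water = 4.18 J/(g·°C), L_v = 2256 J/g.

Let T be the final temperature. ΣQ_i = 0:
latent heat released on condensation: 5.808×2256 = 13103; condensate cools 100→T: 5.808×4.18×(T − 100) = 24.28(T − 100); original water: 6173.9(T − 39.48)
6198.1 T = 13103 + 2427.7 + 243744 = 259275
T ≈ 41.83 °C — below 100 °C, confirming all the steam condensed.

T_f ≈ 41.8 °C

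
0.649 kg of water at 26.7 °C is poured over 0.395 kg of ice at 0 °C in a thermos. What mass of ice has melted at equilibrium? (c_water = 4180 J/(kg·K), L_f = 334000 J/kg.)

m_melted ≈ 0.217 kg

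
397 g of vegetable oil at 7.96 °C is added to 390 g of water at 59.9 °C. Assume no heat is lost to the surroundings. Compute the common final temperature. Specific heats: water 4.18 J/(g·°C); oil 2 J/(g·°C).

T_f ≈ 42.9 °C

Conservation of energy gives ΣQ = 0:
390·4.18·(T − 59.9) + 397·2·(T − 7.96) = 0
2424.2 T = 103969
T = 103969 / 2424.2 = 42.9 °C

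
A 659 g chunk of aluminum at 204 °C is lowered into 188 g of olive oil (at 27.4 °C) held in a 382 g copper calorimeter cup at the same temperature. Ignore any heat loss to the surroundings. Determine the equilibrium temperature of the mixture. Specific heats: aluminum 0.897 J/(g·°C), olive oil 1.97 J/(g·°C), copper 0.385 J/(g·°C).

Taking heat into each body as positive, Σ m c ΔT = 0:
659*0.897*(T − 204) + 188*1.97*(T − 27.4) + 382*0.385*(T − 27.4) = 0
1108.6 T = 134767
T = 134767 / 1108.6 = 122 °C

T_f ≈ 121.6 °C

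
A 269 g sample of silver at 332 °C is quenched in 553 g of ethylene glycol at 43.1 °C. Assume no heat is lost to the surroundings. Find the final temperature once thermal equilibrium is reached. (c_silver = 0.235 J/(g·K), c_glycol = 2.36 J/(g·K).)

Set heat shed by the hot body equal to heat absorbed by the cold body:
269*0.235*(332 − T) = 553*2.36*(T − 43.1)
63.21(332 − T) = 1305.1(T − 43.1)
1368.3 T = 77236  ⇒  T ≈ 56.45 °C

T_f ≈ 56.4 °C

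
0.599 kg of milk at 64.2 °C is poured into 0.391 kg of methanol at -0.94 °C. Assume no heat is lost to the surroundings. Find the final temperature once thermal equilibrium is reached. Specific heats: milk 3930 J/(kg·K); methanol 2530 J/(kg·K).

T_f ≈ 44.9 °C

T_f is the heat-capacity-weighted average of the initial temperatures:
T_f = (2354.1·64.2 + 989.23·(-0.94)) / (2354.1 + 989.23)
    = 150201 / 3343.3 ≈ 44.93 °C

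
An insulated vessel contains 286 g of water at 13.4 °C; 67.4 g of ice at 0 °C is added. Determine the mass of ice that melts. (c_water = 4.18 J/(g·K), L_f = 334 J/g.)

Heat available from the water dropping to 0 °C: 286·4.18·13.4 = 16019 J.
Fully melting the ice requires m_ice L_f = 67.4·334 = 22512 J.
That's not enough to melt it all — equilibrium is at 0 °C with ice remaining.
Mass melted = 16019/334 ≈ 47.96 g.

m_melted ≈ 48 g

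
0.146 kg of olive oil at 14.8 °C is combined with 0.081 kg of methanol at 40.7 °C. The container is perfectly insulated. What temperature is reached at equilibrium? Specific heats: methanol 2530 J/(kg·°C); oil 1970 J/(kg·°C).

Energy conservation, ΣQ = 0:
0.081×2530×(T − 40.7) + 0.146×1970×(T − 14.8) = 0
204.93(T − 40.7) + 287.62(T − 14.8) = 0
(204.93 + 287.62) T = 204.93×40.7 + 287.62×14.8
T ≈ 25.58 °C

T_f ≈ 25.6 °C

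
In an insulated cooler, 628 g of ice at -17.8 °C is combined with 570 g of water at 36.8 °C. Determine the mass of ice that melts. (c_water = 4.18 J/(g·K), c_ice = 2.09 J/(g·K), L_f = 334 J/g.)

m_melted ≈ 193 g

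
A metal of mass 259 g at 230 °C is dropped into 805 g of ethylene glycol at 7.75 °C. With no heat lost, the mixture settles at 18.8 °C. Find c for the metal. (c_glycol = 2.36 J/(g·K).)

c ≈ 0.384 J/(g·K)

m_s c (T_s − T_f) = m_glycol c_glycol (T_f − T_0):
259·c·(230 − 18.8) = 805·2.36·(18.8 − 7.75)
54701 c = 20993  ⇒  c ≈ 0.3838 J/(g·K)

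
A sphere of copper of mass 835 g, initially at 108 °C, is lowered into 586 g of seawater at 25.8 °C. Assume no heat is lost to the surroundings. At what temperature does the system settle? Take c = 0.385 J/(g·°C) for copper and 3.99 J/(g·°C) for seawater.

T_f ≈ 35.7 °C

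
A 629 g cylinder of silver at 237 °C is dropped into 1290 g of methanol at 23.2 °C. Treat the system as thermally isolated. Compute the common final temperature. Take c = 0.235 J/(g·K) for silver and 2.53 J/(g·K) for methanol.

Conservation of energy gives ΣQ = 0:
629×0.235×(T − 237) + 1290×2.53×(T − 23.2) = 0
147.81(T − 237) + 3263.7(T − 23.2) = 0
(147.81 + 3263.7) T = 147.81×237 + 3263.7×23.2
T ≈ 32.46 °C

T_f ≈ 32.5 °C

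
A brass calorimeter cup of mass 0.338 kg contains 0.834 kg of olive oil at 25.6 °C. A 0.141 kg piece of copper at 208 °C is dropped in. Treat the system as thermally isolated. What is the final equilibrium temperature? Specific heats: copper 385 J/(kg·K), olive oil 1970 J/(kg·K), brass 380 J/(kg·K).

Net heat exchanged in the isolated system is zero:
0.141·385·(T − 208) + 0.834·1970·(T − 25.6) + 0.338·380·(T − 25.6) = 0
54.28(T − 208) + 1643(T − 25.6) + 128.44(T − 25.6) = 0
1825.7 T = 56640
T = 56640/1825.7 ≈ 31.02 °C

T_f ≈ 31.0 °C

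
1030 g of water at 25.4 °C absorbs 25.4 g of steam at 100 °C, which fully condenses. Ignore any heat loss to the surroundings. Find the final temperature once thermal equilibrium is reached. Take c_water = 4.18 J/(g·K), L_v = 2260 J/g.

Let T be the final temperature. ΣQ_i = 0:
latent heat released on condensation: 25.4×2260 = 57404; condensed water 100 °C→T: 106.17(T − 100); original water: 4305.4(T − 25.4)
4411.6 T = 57404 + 10617 + 109357 = 177378
T ≈ 40.21 °C (< 100 °C, so full condensation is consistent).

T_f ≈ 40.2 °C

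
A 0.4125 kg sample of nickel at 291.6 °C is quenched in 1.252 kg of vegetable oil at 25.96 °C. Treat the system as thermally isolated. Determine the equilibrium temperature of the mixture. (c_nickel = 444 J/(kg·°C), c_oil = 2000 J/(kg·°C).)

T_f ≈ 44.1 °C

Heat lost by the nickel equals heat gained by the oil:
0.4125·444·(291.6 − T) = 1.252·2000·(T − 25.96)
183.15(291.6 − T) = 2504(T − 25.96)
2687.2 T = 118410  ⇒  T ≈ 44.07 °C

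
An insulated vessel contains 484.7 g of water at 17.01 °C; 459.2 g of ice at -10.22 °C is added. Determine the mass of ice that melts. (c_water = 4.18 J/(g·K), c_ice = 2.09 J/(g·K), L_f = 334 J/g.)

m_melted ≈ 73.8 g

Heat available from the water dropping to 0 °C: 484.7·4.18·17.01 = 34463 J.
Warming the ice to 0 °C takes 459.2·2.09·10.22 = 9808.4 J, leaving 24655 J for melting.
Melting all 459.2 g of ice would need 459.2·334 = 153373 J.
Since 24655 < 153373 J, not all the ice melts; equilibrium is at 0 °C.
Mass melted = 24655/334 ≈ 73.82 g.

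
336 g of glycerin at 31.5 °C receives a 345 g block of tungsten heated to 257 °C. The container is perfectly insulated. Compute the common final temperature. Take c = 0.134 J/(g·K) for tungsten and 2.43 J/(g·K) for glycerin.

T_f ≈ 43.6 °C

|Q_tungsten| = |Q_glycerin|:
345×0.134×(257 − T) = 336×2.43×(T − 31.5)
46.23(257 − T) = 816.48(T − 31.5)
862.71 T = 37600  ⇒  T ≈ 43.58 °C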